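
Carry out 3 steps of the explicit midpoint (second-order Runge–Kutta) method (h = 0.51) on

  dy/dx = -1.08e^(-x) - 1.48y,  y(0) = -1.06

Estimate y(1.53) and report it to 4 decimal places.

Midpoint: k1 = f(x_n, y_n); k2 = f(x_n + h/2, y_n + (h/2)·k1); y_{n+1} = y_n + h·k2.
x=0.000000, y=-1.060000:
  k1 = f(0.000000, -1.060000) = 0.488800
  k2 = f(0.255000, -0.935356) = 0.547417
  y ← -1.060000 + 0.51·0.547417 = -0.780817
x=0.510000, y=-0.780817:
  k1 = f(0.510000, -0.780817) = 0.507074
  k2 = f(0.765000, -0.651513) = 0.461679
  y ← -0.780817 + 0.51·0.461679 = -0.545361
x=1.020000, y=-0.545361:
  k1 = f(1.020000, -0.545361) = 0.417692
  k2 = f(1.275000, -0.438850) = 0.347712
  y ← -0.545361 + 0.51·0.347712 = -0.368028
y(1.53) ≈ -0.3680

-0.3680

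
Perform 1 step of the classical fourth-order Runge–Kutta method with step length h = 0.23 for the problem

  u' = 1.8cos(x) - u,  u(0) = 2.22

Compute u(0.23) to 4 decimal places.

2.1303

RK4: k1 = f(x_n, u_n); k2 = f(x_n + h/2, u_n + (h/2)·k1); k3 = f(x_n + h/2, u_n + (h/2)·k2); k4 = f(x_n + h, u_n + h·k3); u_{n+1} = u_n + (h/6)·(k1 + 2k2 + 2k3 + k4).
x=0.000000, u=2.220000:
  k1 = f(0.000000, 2.220000) = -0.420000
  k2 = f(0.115000, 2.171700) = -0.383589
  k3 = f(0.115000, 2.175887) = -0.387777
  k4 = f(0.230000, 2.130811) = -0.378212
  u ← 2.220000 + (0.23/6)·(k1 + 2k2 + 2k3 + k4) = 2.130264
u(0.23) ≈ 2.1303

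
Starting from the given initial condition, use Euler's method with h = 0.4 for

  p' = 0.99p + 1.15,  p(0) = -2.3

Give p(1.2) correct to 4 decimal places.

Euler: p_{n+1} = p_n + h·f(x_n, p_n).
x=0.000000, p=-2.300000: f=-1.127000 → p ← -2.300000 + 0.4·(-1.127000) = -2.750800
x=0.400000, p=-2.750800: f=-1.573292 → p ← -2.750800 + 0.4·(-1.573292) = -3.380117
x=0.800000, p=-3.380117: f=-2.196316 → p ← -3.380117 + 0.4·(-2.196316) = -4.258643
p(1.2) ≈ -4.2586

-4.2586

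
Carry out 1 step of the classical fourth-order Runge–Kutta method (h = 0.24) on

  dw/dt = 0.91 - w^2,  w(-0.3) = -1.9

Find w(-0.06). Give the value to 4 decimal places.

-3.0476

RK4: k1 = f(t_n, w_n); k2 = f(t_n + h/2, w_n + (h/2)·k1); k3 = f(t_n + h/2, w_n + (h/2)·k2); k4 = f(t_n + h, w_n + h·k3); w_{n+1} = w_n + (h/6)·(k1 + 2k2 + 2k3 + k4).
t=-0.300000, w=-1.900000:
  k1 = f(-0.300000, -1.900000) = -2.700000
  k2 = f(-0.180000, -2.224000) = -4.036176
  k3 = f(-0.180000, -2.384341) = -4.775083
  k4 = f(-0.060000, -3.046020) = -8.368237
  w ← -1.900000 + (0.24/6)·(k1 + 2k2 + 2k3 + k4) = -3.047630
w(-0.06) ≈ -3.0476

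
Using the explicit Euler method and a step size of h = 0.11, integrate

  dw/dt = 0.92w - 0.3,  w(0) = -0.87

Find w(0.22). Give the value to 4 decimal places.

-1.1243

Euler: w_{n+1} = w_n + h·f(t_n, w_n).
t=0.000000, w=-0.870000: f=-1.100400 → w ← -0.870000 + 0.11·(-1.100400) = -0.991044
t=0.110000, w=-0.991044: f=-1.211760 → w ← -0.991044 + 0.11·(-1.211760) = -1.124338
w(0.22) ≈ -1.1243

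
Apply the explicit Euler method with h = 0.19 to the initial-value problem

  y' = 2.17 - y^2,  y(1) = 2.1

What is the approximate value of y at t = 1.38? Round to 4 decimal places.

Euler: y_{n+1} = y_n + h·f(t_n, y_n).
t=1.000000, y=2.100000: f=-2.240000 → y ← 2.100000 + 0.19·(-2.240000) = 1.674400
t=1.190000, y=1.674400: f=-0.633615 → y ← 1.674400 + 0.19·(-0.633615) = 1.554013
y(1.38) ≈ 1.5540

1.5540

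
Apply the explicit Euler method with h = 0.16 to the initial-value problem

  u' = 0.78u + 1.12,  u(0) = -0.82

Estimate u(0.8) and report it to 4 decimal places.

-0.3270

Euler: u_{n+1} = u_n + h·f(t_n, u_n).
t=0.000000, u=-0.820000: f=0.480400 → u ← -0.820000 + 0.16·0.480400 = -0.743136
t=0.160000, u=-0.743136: f=0.540354 → u ← -0.743136 + 0.16·0.540354 = -0.656679
t=0.320000, u=-0.656679: f=0.607790 → u ← -0.656679 + 0.16·0.607790 = -0.559433
t=0.480000, u=-0.559433: f=0.683642 → u ← -0.559433 + 0.16·0.683642 = -0.450050
t=0.640000, u=-0.450050: f=0.768961 → u ← -0.450050 + 0.16·0.768961 = -0.327016
u(0.8) ≈ -0.3270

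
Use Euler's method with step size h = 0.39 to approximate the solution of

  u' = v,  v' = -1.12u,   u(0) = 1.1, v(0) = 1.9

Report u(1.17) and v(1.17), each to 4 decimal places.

Euler on (u,v): u_{n+1} = u_n + h·u', v_{n+1} = v_n + h·v'.
0.000000: (1.100000, 1.900000); f=(1.900000, -1.232000) → (1.841000, 1.419520)
0.390000: (1.841000, 1.419520); f=(1.419520, -2.061920) → (2.394613, 0.615371)
0.780000: (2.394613, 0.615371); f=(0.615371, -2.681966) → (2.634608, -0.430596)
(u(1.17), v(1.17)) ≈ (2.6346, -0.4306)

2.6346, -0.4306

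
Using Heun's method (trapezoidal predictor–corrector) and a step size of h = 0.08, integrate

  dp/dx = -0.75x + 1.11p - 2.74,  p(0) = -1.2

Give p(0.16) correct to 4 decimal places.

Heun: k1 = f(x_n, p_n); k2 = f(x_n + h, p_n + h·k1); p_{n+1} = p_n + (h/2)·(k1 + k2).
x=0.000000, p=-1.200000:
  k1 = f(0.000000, -1.200000) = -4.072000
  k2 = f(0.080000, -1.525760) = -4.493594
  p ← -1.200000 + (0.08/2)·(-4.072000 + (-4.493594)) = -1.542624
x=0.080000, p=-1.542624:
  k1 = f(0.080000, -1.542624) = -4.512312
  k2 = f(0.160000, -1.903609) = -4.973006
  p ← -1.542624 + (0.08/2)·(-4.512312 + (-4.973006)) = -1.922036
p(0.16) ≈ -1.9220

-1.9220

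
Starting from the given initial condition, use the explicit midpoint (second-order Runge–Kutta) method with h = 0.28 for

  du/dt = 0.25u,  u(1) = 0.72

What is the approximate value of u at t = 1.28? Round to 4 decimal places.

Midpoint: k1 = f(t_n, u_n); k2 = f(t_n + h/2, u_n + (h/2)·k1); u_{n+1} = u_n + h·k2.
t=1.000000, u=0.720000:
  k1 = f(1.000000, 0.720000) = 0.180000
  k2 = f(1.140000, 0.745200) = 0.186300
  u ← 0.720000 + 0.28·0.186300 = 0.772164
u(1.28) ≈ 0.7722

0.7722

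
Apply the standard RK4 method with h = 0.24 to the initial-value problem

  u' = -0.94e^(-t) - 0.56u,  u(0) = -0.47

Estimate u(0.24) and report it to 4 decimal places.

RK4: k1 = f(t_n, u_n); k2 = f(t_n + h/2, u_n + (h/2)·k1); k3 = f(t_n + h/2, u_n + (h/2)·k2); k4 = f(t_n + h, u_n + h·k3); u_{n+1} = u_n + (h/6)·(k1 + 2k2 + 2k3 + k4).
t=0.000000, u=-0.470000:
  k1 = f(0.000000, -0.470000) = -0.676800
  k2 = f(0.120000, -0.551216) = -0.525024
  k3 = f(0.120000, -0.533003) = -0.535224
  k4 = f(0.240000, -0.598454) = -0.404296
  u ← -0.470000 + (0.24/6)·(k1 + 2k2 + 2k3 + k4) = -0.598064
u(0.24) ≈ -0.5981

-0.5981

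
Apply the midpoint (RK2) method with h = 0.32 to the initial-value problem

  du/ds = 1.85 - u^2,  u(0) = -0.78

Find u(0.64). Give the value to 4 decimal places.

Midpoint: k1 = f(s_n, u_n); k2 = f(s_n + h/2, u_n + (h/2)·k1); u_{n+1} = u_n + h·k2.
s=0.000000, u=-0.780000:
  k1 = f(0.000000, -0.780000) = 1.241600
  k2 = f(0.160000, -0.581344) = 1.512039
  u ← -0.780000 + 0.32·1.512039 = -0.296147
s=0.320000, u=-0.296147:
  k1 = f(0.320000, -0.296147) = 1.762297
  k2 = f(0.480000, -0.014180) = 1.849799
  u ← -0.296147 + 0.32·1.849799 = 0.295788
u(0.64) ≈ 0.2958

0.2958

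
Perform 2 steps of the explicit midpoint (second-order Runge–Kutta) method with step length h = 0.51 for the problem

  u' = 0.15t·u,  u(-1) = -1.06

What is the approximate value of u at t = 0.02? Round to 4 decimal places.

-0.9842

Midpoint: k1 = f(t_n, u_n); k2 = f(t_n + h/2, u_n + (h/2)·k1); u_{n+1} = u_n + h·k2.
t=-1.000000, u=-1.060000:
  k1 = f(-1.000000, -1.060000) = 0.159000
  k2 = f(-0.745000, -1.019455) = 0.113924
  u ← -1.060000 + 0.51·0.113924 = -1.001899
t=-0.490000, u=-1.001899:
  k1 = f(-0.490000, -1.001899) = 0.073640
  k2 = f(-0.235000, -0.983121) = 0.034655
  u ← -1.001899 + 0.51·0.034655 = -0.984225
u(0.02) ≈ -0.9842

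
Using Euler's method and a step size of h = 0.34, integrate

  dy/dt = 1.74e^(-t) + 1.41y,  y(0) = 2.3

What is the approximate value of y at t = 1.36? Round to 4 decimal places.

14.5110

Euler: y_{n+1} = y_n + h·f(t_n, y_n).
t=0.000000, y=2.300000: f=4.983000 → y ← 2.300000 + 0.34·4.983000 = 3.994220
t=0.340000, y=3.994220: f=6.870331 → y ← 3.994220 + 0.34·6.870331 = 6.330132
t=0.680000, y=6.330132: f=9.807000 → y ← 6.330132 + 0.34·9.807000 = 9.664512
t=1.020000, y=9.664512: f=14.254398 → y ← 9.664512 + 0.34·14.254398 = 14.511008
y(1.36) ≈ 14.5110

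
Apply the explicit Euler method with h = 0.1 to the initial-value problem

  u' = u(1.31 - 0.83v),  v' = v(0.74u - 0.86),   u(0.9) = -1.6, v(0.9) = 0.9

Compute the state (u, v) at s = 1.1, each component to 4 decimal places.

-1.8110, 0.5649

Euler on (u,v): u_{n+1} = u_n + h·u', v_{n+1} = v_n + h·v'.
0.900000: (-1.600000, 0.900000); f=(-0.900800, -1.839600) → (-1.690080, 0.716040)
1.000000: (-1.690080, 0.716040); f=(-1.209568, -1.511316) → (-1.811037, 0.564908)
(u(1.1), v(1.1)) ≈ (-1.8110, 0.5649)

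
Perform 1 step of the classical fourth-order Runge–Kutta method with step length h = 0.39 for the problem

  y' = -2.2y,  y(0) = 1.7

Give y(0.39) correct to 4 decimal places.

0.7266

RK4: k1 = f(s_n, y_n); k2 = f(s_n + h/2, y_n + (h/2)·k1); k3 = f(s_n + h/2, y_n + (h/2)·k2); k4 = f(s_n + h, y_n + h·k3); y_{n+1} = y_n + (h/6)·(k1 + 2k2 + 2k3 + k4).
s=0.000000, y=1.700000:
  k1 = f(0.000000, 1.700000) = -3.740000
  k2 = f(0.195000, 0.970700) = -2.135540
  k3 = f(0.195000, 1.283570) = -2.823853
  k4 = f(0.390000, 0.598697) = -1.317134
  y ← 1.700000 + (0.39/6)·(k1 + 2k2 + 2k3 + k4) = 0.726565
y(0.39) ≈ 0.7266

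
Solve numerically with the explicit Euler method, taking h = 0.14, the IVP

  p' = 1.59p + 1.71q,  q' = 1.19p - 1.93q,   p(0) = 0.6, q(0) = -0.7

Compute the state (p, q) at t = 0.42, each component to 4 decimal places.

Euler on (p,q): p_{n+1} = p_n + h·p', q_{n+1} = q_n + h·q'.
0.000000: (0.600000, -0.700000); f=(-0.243000, 2.065000) → (0.565980, -0.410900)
0.140000: (0.565980, -0.410900); f=(0.197269, 1.466553) → (0.593598, -0.205583)
0.280000: (0.593598, -0.205583); f=(0.592274, 1.103156) → (0.676516, -0.051141)
(p(0.42), q(0.42)) ≈ (0.6765, -0.0511)

0.6765, -0.0511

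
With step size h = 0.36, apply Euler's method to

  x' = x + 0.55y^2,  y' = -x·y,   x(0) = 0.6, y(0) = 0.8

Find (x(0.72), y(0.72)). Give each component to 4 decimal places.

Euler on (x,y): x_{n+1} = x_n + h·x', y_{n+1} = y_n + h·y'.
0.000000: (0.600000, 0.800000); f=(0.952000, -0.480000) → (0.942720, 0.627200)
0.360000: (0.942720, 0.627200); f=(1.159079, -0.591274) → (1.359988, 0.414341)
(x(0.72), y(0.72)) ≈ (1.3600, 0.4143)

1.3600, 0.4143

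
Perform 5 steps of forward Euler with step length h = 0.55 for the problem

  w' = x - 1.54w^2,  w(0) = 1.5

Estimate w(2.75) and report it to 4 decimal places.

Euler: w_{n+1} = w_n + h·f(x_n, w_n).
x=0.000000, w=1.500000: f=-3.465000 → w ← 1.500000 + 0.55·(-3.465000) = -0.405750
x=0.550000, w=-0.405750: f=0.296465 → w ← -0.405750 + 0.55·0.296465 = -0.242694
x=1.100000, w=-0.242694: f=1.009293 → w ← -0.242694 + 0.55·1.009293 = 0.312417
x=1.650000, w=0.312417: f=1.499689 → w ← 0.312417 + 0.55·1.499689 = 1.137246
x=2.200000, w=1.137246: f=0.208274 → w ← 1.137246 + 0.55·0.208274 = 1.251797
w(2.75) ≈ 1.2518

1.2518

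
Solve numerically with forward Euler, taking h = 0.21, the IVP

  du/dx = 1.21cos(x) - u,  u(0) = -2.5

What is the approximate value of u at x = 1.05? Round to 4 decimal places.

Euler: u_{n+1} = u_n + h·f(x_n, u_n).
x=0.000000, u=-2.500000: f=3.710000 → u ← -2.500000 + 0.21·3.710000 = -1.720900
x=0.210000, u=-1.720900: f=2.904317 → u ← -1.720900 + 0.21·2.904317 = -1.110993
x=0.420000, u=-1.110993: f=2.215831 → u ← -1.110993 + 0.21·2.215831 = -0.645669
x=0.630000, u=-0.645669: f=1.623382 → u ← -0.645669 + 0.21·1.623382 = -0.304759
x=0.840000, u=-0.304759: f=1.112389 → u ← -0.304759 + 0.21·1.112389 = -0.071157
u(1.05) ≈ -0.0712

-0.0712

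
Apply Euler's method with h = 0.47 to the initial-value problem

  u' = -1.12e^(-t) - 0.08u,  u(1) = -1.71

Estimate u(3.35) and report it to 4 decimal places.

-1.8309

Euler: u_{n+1} = u_n + h·f(t_n, u_n).
t=1.000000, u=-1.710000: f=-0.275225 → u ← -1.710000 + 0.47·(-0.275225) = -1.839356
t=1.470000, u=-1.839356: f=-0.110368 → u ← -1.839356 + 0.47·(-0.110368) = -1.891229
t=1.940000, u=-1.891229: f=-0.009650 → u ← -1.891229 + 0.47·(-0.009650) = -1.895764
t=2.410000, u=-1.895764: f=0.051068 → u ← -1.895764 + 0.47·0.051068 = -1.871762
t=2.880000, u=-1.871762: f=0.086870 → u ← -1.871762 + 0.47·0.086870 = -1.830933
u(3.35) ≈ -1.8309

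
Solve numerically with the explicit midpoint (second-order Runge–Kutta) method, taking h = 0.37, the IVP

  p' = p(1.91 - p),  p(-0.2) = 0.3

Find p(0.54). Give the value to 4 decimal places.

0.8227

Midpoint: k1 = f(s_n, p_n); k2 = f(s_n + h/2, p_n + (h/2)·k1); p_{n+1} = p_n + h·k2.
s=-0.200000, p=0.300000:
  k1 = f(-0.200000, 0.300000) = 0.483000
  k2 = f(-0.015000, 0.389355) = 0.592071
  p ← 0.300000 + 0.37·0.592071 = 0.519066
s=0.170000, p=0.519066:
  k1 = f(0.170000, 0.519066) = 0.721987
  k2 = f(0.355000, 0.652634) = 0.820600
  p ← 0.519066 + 0.37·0.820600 = 0.822688
p(0.54) ≈ 0.8227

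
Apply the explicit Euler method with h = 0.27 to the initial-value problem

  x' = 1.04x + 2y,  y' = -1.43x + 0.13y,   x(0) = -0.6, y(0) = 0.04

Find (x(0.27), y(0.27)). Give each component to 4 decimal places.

Euler on (x,y): x_{n+1} = x_n + h·x', y_{n+1} = y_n + h·y'.
0.000000: (-0.600000, 0.040000); f=(-0.544000, 0.863200) → (-0.746880, 0.273064)
(x(0.27), y(0.27)) ≈ (-0.7469, 0.2731)

-0.7469, 0.2731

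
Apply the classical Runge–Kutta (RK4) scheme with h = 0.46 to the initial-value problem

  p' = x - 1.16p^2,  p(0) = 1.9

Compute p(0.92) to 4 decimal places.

0.8715

RK4: k1 = f(x_n, p_n); k2 = f(x_n + h/2, p_n + (h/2)·k1); k3 = f(x_n + h/2, p_n + (h/2)·k2); k4 = f(x_n + h, p_n + h·k3); p_{n+1} = p_n + (h/6)·(k1 + 2k2 + 2k3 + k4).
x=0.000000, p=1.900000:
  k1 = f(0.000000, 1.900000) = -4.187600
  k2 = f(0.230000, 0.936852) = -0.788122
  k3 = f(0.230000, 1.718732) = -3.196685
  k4 = f(0.460000, 0.429525) = 0.245990
  p ← 1.900000 + (0.46/6)·(k1 + 2k2 + 2k3 + k4) = 0.986806
x=0.460000, p=0.986806:
  k1 = f(0.460000, 0.986806) = -0.669592
  k2 = f(0.690000, 0.832800) = -0.114525
  k3 = f(0.690000, 0.960465) = -0.380093
  k4 = f(0.920000, 0.811963) = 0.155230
  p ← 0.986806 + (0.46/6)·(k1 + 2k2 + 2k3 + k4) = 0.871530
p(0.92) ≈ 0.8715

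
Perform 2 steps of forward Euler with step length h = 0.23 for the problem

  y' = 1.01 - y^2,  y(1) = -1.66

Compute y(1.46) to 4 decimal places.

-2.8066

Euler: y_{n+1} = y_n + h·f(x_n, y_n).
x=1.000000, y=-1.660000: f=-1.745600 → y ← -1.660000 + 0.23·(-1.745600) = -2.061488
x=1.230000, y=-2.061488: f=-3.239733 → y ← -2.061488 + 0.23·(-3.239733) = -2.806627
y(1.46) ≈ -2.8066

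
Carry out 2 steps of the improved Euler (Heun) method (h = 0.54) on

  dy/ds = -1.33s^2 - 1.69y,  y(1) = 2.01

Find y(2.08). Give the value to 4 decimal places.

Heun: k1 = f(s_n, y_n); k2 = f(s_n + h, y_n + h·k1); y_{n+1} = y_n + (h/2)·(k1 + k2).
s=1.000000, y=2.010000:
  k1 = f(1.000000, 2.010000) = -4.726900
  k2 = f(1.540000, -0.542526) = -2.237359
  y ← 2.010000 + (0.54/2)·(-4.726900 + (-2.237359)) = 0.129650
s=1.540000, y=0.129650:
  k1 = f(1.540000, 0.129650) = -3.373337
  k2 = f(2.080000, -1.691952) = -2.894714
  y ← 0.129650 + (0.54/2)·(-3.373337 + (-2.894714)) = -1.562724
y(2.08) ≈ -1.5627

-1.5627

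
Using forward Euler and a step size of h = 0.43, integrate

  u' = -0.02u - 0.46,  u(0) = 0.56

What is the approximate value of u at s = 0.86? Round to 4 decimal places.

0.1565

Euler: u_{n+1} = u_n + h·f(s_n, u_n).
s=0.000000, u=0.560000: f=-0.471200 → u ← 0.560000 + 0.43·(-0.471200) = 0.357384
s=0.430000, u=0.357384: f=-0.467148 → u ← 0.357384 + 0.43·(-0.467148) = 0.156510
u(0.86) ≈ 0.1565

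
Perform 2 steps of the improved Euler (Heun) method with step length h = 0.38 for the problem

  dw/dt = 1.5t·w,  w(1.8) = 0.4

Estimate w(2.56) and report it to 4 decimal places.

3.6116

Heun: k1 = f(t_n, w_n); k2 = f(t_n + h, w_n + h·k1); w_{n+1} = w_n + (h/2)·(k1 + k2).
t=1.800000, w=0.400000:
  k1 = f(1.800000, 0.400000) = 1.080000
  k2 = f(2.180000, 0.810400) = 2.650008
  w ← 0.400000 + (0.38/2)·(1.080000 + 2.650008) = 1.108702
t=2.180000, w=1.108702:
  k1 = f(2.180000, 1.108702) = 3.625454
  k2 = f(2.560000, 2.486374) = 9.547676
  w ← 1.108702 + (0.38/2)·(3.625454 + 9.547676) = 3.611596
w(2.56) ≈ 3.6116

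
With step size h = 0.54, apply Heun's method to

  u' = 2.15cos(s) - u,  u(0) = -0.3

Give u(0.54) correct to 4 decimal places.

0.5832

Heun: k1 = f(s_n, u_n); k2 = f(s_n + h, u_n + h·k1); u_{n+1} = u_n + (h/2)·(k1 + k2).
s=0.000000, u=-0.300000:
  k1 = f(0.000000, -0.300000) = 2.450000
  k2 = f(0.540000, 1.023000) = 0.821074
  u ← -0.300000 + (0.54/2)·(2.450000 + 0.821074) = 0.583190
u(0.54) ≈ 0.5832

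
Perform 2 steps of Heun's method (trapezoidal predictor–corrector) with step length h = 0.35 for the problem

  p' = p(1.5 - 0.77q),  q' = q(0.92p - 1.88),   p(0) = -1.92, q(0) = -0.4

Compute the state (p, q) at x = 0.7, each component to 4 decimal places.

-5.5334, -0.2337

Heun on (p,q): k1 = f(x_n, state_n); k2 = f(x_n + h, state_n + h·k1); state_{n+1} = state_n + (h/2)·(k1 + k2).
0.000000: (-1.920000, -0.400000)
  k1 = (-3.471360, 1.458560)
  predictor → (-3.134976, 0.110496)
  k2 = (-4.435734, -0.526423)
  → (-3.303741, -0.236876)
0.350000: (-3.303741, -0.236876)
  k1 = (-5.558196, 1.165298)
  predictor → (-5.249110, 0.170978)
  k2 = (-7.182603, -1.147124)
  → (-5.533381, -0.233696)
(p(0.7), q(0.7)) ≈ (-5.5334, -0.2337)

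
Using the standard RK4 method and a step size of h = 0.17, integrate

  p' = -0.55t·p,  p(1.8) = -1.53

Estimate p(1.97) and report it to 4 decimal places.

-1.2828

RK4: k1 = f(t_n, p_n); k2 = f(t_n + h/2, p_n + (h/2)·k1); k3 = f(t_n + h/2, p_n + (h/2)·k2); k4 = f(t_n + h, p_n + h·k3); p_{n+1} = p_n + (h/6)·(k1 + 2k2 + 2k3 + k4).
t=1.800000, p=-1.530000:
  k1 = f(1.800000, -1.530000) = 1.514700
  k2 = f(1.885000, -1.401250) = 1.452746
  k3 = f(1.885000, -1.406517) = 1.458206
  k4 = f(1.970000, -1.282105) = 1.389161
  p ← -1.530000 + (0.17/6)·(k1 + 2k2 + 2k3 + k4) = -1.282770
p(1.97) ≈ -1.2828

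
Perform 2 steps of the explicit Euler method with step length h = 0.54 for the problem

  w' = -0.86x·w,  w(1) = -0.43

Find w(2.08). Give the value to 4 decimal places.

-0.0656

Euler: w_{n+1} = w_n + h·f(x_n, w_n).
x=1.000000, w=-0.430000: f=0.369800 → w ← -0.430000 + 0.54·0.369800 = -0.230308
x=1.540000, w=-0.230308: f=0.305020 → w ← -0.230308 + 0.54·0.305020 = -0.065597
w(2.08) ≈ -0.0656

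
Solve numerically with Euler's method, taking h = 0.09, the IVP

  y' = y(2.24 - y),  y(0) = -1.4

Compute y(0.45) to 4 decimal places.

-9.4760

Euler: y_{n+1} = y_n + h·f(t_n, y_n).
t=0.000000, y=-1.400000: f=-5.096000 → y ← -1.400000 + 0.09·(-5.096000) = -1.858640
t=0.090000, y=-1.858640: f=-7.617896 → y ← -1.858640 + 0.09·(-7.617896) = -2.544251
t=0.180000, y=-2.544251: f=-12.172333 → y ← -2.544251 + 0.09·(-12.172333) = -3.639761
t=0.270000, y=-3.639761: f=-21.400921 → y ← -3.639761 + 0.09·(-21.400921) = -5.565844
t=0.360000, y=-5.565844: f=-43.446104 → y ← -5.565844 + 0.09·(-43.446104) = -9.475993
y(0.45) ≈ -9.4760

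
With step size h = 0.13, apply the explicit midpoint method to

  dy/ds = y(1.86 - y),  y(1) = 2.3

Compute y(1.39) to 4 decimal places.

2.0534

Midpoint: k1 = f(s_n, y_n); k2 = f(s_n + h/2, y_n + (h/2)·k1); y_{n+1} = y_n + h·k2.
s=1.000000, y=2.300000:
  k1 = f(1.000000, 2.300000) = -1.012000
  k2 = f(1.065000, 2.234220) = -0.836090
  y ← 2.300000 + 0.13·(-0.836090) = 2.191308
s=1.130000, y=2.191308:
  k1 = f(1.130000, 2.191308) = -0.725999
  k2 = f(1.195000, 2.144118) = -0.609184
  y ← 2.191308 + 0.13·(-0.609184) = 2.112114
s=1.260000, y=2.112114:
  k1 = f(1.260000, 2.112114) = -0.532495
  k2 = f(1.325000, 2.077502) = -0.451862
  y ← 2.112114 + 0.13·(-0.451862) = 2.053372
y(1.39) ≈ 2.0534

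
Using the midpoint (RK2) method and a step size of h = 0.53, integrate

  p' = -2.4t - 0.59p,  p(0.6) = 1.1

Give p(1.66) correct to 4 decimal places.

-1.6757

Midpoint: k1 = f(t_n, p_n); k2 = f(t_n + h/2, p_n + (h/2)·k1); p_{n+1} = p_n + h·k2.
t=0.600000, p=1.100000:
  k1 = f(0.600000, 1.100000) = -2.089000
  k2 = f(0.865000, 0.546415) = -2.398385
  p ← 1.100000 + 0.53·(-2.398385) = -0.171144
t=1.130000, p=-0.171144:
  k1 = f(1.130000, -0.171144) = -2.611025
  k2 = f(1.395000, -0.863066) = -2.838791
  p ← -0.171144 + 0.53·(-2.838791) = -1.675703
p(1.66) ≈ -1.6757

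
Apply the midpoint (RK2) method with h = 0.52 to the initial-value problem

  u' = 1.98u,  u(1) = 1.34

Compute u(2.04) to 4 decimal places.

8.7793

Midpoint: k1 = f(t_n, u_n); k2 = f(t_n + h/2, u_n + (h/2)·k1); u_{n+1} = u_n + h·k2.
t=1.000000, u=1.340000:
  k1 = f(1.000000, 1.340000) = 2.653200
  k2 = f(1.260000, 2.029832) = 4.019067
  u ← 1.340000 + 0.52·4.019067 = 3.429915
t=1.520000, u=3.429915:
  k1 = f(1.520000, 3.429915) = 6.791232
  k2 = f(1.780000, 5.195635) = 10.287358
  u ← 3.429915 + 0.52·10.287358 = 8.779341
u(2.04) ≈ 8.7793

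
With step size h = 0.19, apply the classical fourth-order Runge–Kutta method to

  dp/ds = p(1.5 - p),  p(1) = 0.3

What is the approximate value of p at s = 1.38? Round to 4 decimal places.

RK4: k1 = f(s_n, p_n); k2 = f(s_n + h/2, p_n + (h/2)·k1); k3 = f(s_n + h/2, p_n + (h/2)·k2); k4 = f(s_n + h, p_n + h·k3); p_{n+1} = p_n + (h/6)·(k1 + 2k2 + 2k3 + k4).
s=1.000000, p=0.300000:
  k1 = f(1.000000, 0.300000) = 0.360000
  k2 = f(1.095000, 0.334200) = 0.389610
  k3 = f(1.095000, 0.337013) = 0.391942
  k4 = f(1.190000, 0.374469) = 0.421476
  p ← 0.300000 + (0.19/6)·(k1 + 2k2 + 2k3 + k4) = 0.374245
s=1.190000, p=0.374245:
  k1 = f(1.190000, 0.374245) = 0.421308
  k2 = f(1.285000, 0.414269) = 0.449785
  k3 = f(1.285000, 0.416975) = 0.451594
  k4 = f(1.380000, 0.460048) = 0.478428
  p ← 0.374245 + (0.19/6)·(k1 + 2k2 + 2k3 + k4) = 0.459824
p(1.38) ≈ 0.4598

0.4598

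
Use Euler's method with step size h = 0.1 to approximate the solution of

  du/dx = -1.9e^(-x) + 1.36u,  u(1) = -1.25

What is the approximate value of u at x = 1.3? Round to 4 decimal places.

Euler: u_{n+1} = u_n + h·f(x_n, u_n).
x=1.000000, u=-1.250000: f=-2.398971 → u ← -1.250000 + 0.1·(-2.398971) = -1.489897
x=1.100000, u=-1.489897: f=-2.658715 → u ← -1.489897 + 0.1·(-2.658715) = -1.755769
x=1.200000, u=-1.755769: f=-2.960114 → u ← -1.755769 + 0.1·(-2.960114) = -2.051780
u(1.3) ≈ -2.0518

-2.0518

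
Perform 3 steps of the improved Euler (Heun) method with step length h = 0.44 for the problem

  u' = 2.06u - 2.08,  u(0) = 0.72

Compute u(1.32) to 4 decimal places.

Heun: k1 = f(t_n, u_n); k2 = f(t_n + h, u_n + h·k1); u_{n+1} = u_n + (h/2)·(k1 + k2).
t=0.000000, u=0.720000:
  k1 = f(0.000000, 0.720000) = -0.596800
  k2 = f(0.440000, 0.457408) = -1.137740
  u ← 0.720000 + (0.44/2)·(-0.596800 + (-1.137740)) = 0.338401
t=0.440000, u=0.338401:
  k1 = f(0.440000, 0.338401) = -1.382893
  k2 = f(0.880000, -0.270072) = -2.636348
  u ← 0.338401 + (0.44/2)·(-1.382893 + (-2.636348)) = -0.545832
t=0.880000, u=-0.545832:
  k1 = f(0.880000, -0.545832) = -3.204413
  k2 = f(1.320000, -1.955774) = -6.108894
  u ← -0.545832 + (0.44/2)·(-3.204413 + (-6.108894)) = -2.594759
u(1.32) ≈ -2.5948

-2.5948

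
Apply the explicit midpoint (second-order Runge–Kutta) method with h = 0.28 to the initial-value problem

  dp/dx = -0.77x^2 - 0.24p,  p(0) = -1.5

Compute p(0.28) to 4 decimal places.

-1.4068

Midpoint: k1 = f(x_n, p_n); k2 = f(x_n + h/2, p_n + (h/2)·k1); p_{n+1} = p_n + h·k2.
x=0.000000, p=-1.500000:
  k1 = f(0.000000, -1.500000) = 0.360000
  k2 = f(0.140000, -1.449600) = 0.332812
  p ← -1.500000 + 0.28·0.332812 = -1.406813
p(0.28) ≈ -1.4068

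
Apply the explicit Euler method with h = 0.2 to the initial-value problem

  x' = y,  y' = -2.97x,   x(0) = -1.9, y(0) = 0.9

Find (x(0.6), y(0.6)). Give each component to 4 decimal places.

Euler on (x,y): x_{n+1} = x_n + h·x', y_{n+1} = y_n + h·y'.
0.000000: (-1.900000, 0.900000); f=(0.900000, 5.643000) → (-1.720000, 2.028600)
0.200000: (-1.720000, 2.028600); f=(2.028600, 5.108400) → (-1.314280, 3.050280)
0.400000: (-1.314280, 3.050280); f=(3.050280, 3.903412) → (-0.704224, 3.830962)
(x(0.6), y(0.6)) ≈ (-0.7042, 3.8310)

-0.7042, 3.8310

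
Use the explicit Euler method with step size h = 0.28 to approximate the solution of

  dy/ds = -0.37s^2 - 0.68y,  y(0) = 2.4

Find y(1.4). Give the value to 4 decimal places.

0.6200

Euler: y_{n+1} = y_n + h·f(s_n, y_n).
s=0.000000, y=2.400000: f=-1.632000 → y ← 2.400000 + 0.28·(-1.632000) = 1.943040
s=0.280000, y=1.943040: f=-1.350275 → y ← 1.943040 + 0.28·(-1.350275) = 1.564963
s=0.560000, y=1.564963: f=-1.180207 → y ← 1.564963 + 0.28·(-1.180207) = 1.234505
s=0.840000, y=1.234505: f=-1.100535 → y ← 1.234505 + 0.28·(-1.100535) = 0.926355
s=1.120000, y=0.926355: f=-1.094049 → y ← 0.926355 + 0.28·(-1.094049) = 0.620021
y(1.4) ≈ 0.6200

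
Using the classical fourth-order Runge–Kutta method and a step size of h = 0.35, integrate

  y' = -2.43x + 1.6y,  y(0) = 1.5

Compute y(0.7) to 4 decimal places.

3.6994

RK4: k1 = f(x_n, y_n); k2 = f(x_n + h/2, y_n + (h/2)·k1); k3 = f(x_n + h/2, y_n + (h/2)·k2); k4 = f(x_n + h, y_n + h·k3); y_{n+1} = y_n + (h/6)·(k1 + 2k2 + 2k3 + k4).
x=0.000000, y=1.500000:
  k1 = f(0.000000, 1.500000) = 2.400000
  k2 = f(0.175000, 1.920000) = 2.646750
  k3 = f(0.175000, 1.963181) = 2.715840
  k4 = f(0.350000, 2.450544) = 3.070370
  y ← 1.500000 + (0.35/6)·(k1 + 2k2 + 2k3 + k4) = 2.444740
x=0.350000, y=2.444740:
  k1 = f(0.350000, 2.444740) = 3.061085
  k2 = f(0.525000, 2.980430) = 3.492938
  k3 = f(0.525000, 3.056005) = 3.613857
  k4 = f(0.700000, 3.709591) = 4.234345
  y ← 2.444740 + (0.35/6)·(k1 + 2k2 + 2k3 + k4) = 3.699433
y(0.7) ≈ 3.6994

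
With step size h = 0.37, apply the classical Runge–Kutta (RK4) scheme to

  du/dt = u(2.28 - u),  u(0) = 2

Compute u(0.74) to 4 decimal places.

RK4: k1 = f(t_n, u_n); k2 = f(t_n + h/2, u_n + (h/2)·k1); k3 = f(t_n + h/2, u_n + (h/2)·k2); k4 = f(t_n + h, u_n + h·k3); u_{n+1} = u_n + (h/6)·(k1 + 2k2 + 2k3 + k4).
t=0.000000, u=2.000000:
  k1 = f(0.000000, 2.000000) = 0.560000
  k2 = f(0.185000, 2.103600) = 0.371075
  k3 = f(0.185000, 2.068649) = 0.437211
  k4 = f(0.370000, 2.161768) = 0.255590
  u ← 2.000000 + (0.37/6)·(k1 + 2k2 + 2k3 + k4) = 2.149983
t=0.370000, u=2.149983:
  k1 = f(0.370000, 2.149983) = 0.279534
  k2 = f(0.555000, 2.201697) = 0.172399
  k3 = f(0.555000, 2.181877) = 0.214092
  k4 = f(0.740000, 2.229197) = 0.113249
  u ← 2.149983 + (0.37/6)·(k1 + 2k2 + 2k3 + k4) = 2.221872
u(0.74) ≈ 2.2219

2.2219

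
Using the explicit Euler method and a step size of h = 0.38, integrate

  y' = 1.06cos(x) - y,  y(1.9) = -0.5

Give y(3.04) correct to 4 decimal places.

-0.6888

Euler: y_{n+1} = y_n + h·f(x_n, y_n).
x=1.900000, y=-0.500000: f=0.157313 → y ← -0.500000 + 0.38·0.157313 = -0.440221
x=2.280000, y=-0.440221: f=-0.250082 → y ← -0.440221 + 0.38·(-0.250082) = -0.535252
x=2.660000, y=-0.535252: f=-0.404181 → y ← -0.535252 + 0.38·(-0.404181) = -0.688841
y(3.04) ≈ -0.6888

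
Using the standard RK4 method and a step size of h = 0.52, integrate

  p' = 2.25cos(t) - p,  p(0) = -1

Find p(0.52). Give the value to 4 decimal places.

RK4: k1 = f(t_n, p_n); k2 = f(t_n + h/2, p_n + (h/2)·k1); k3 = f(t_n + h/2, p_n + (h/2)·k2); k4 = f(t_n + h, p_n + h·k3); p_{n+1} = p_n + (h/6)·(k1 + 2k2 + 2k3 + k4).
t=0.000000, p=-1.000000:
  k1 = f(0.000000, -1.000000) = 3.250000
  k2 = f(0.260000, -0.155000) = 2.329377
  k3 = f(0.260000, -0.394362) = 2.568739
  k4 = f(0.520000, 0.335744) = 1.616849
  p ← -1.000000 + (0.52/6)·(k1 + 2k2 + 2k3 + k4) = 0.270800
p(0.52) ≈ 0.2708

0.2708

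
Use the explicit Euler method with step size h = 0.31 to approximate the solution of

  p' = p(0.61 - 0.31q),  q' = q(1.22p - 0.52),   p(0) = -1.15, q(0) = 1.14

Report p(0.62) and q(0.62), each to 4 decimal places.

-1.4213, 0.1700

Euler on (p,q): p_{n+1} = p_n + h·p', q_{n+1} = q_n + h·q'.
0.000000: (-1.150000, 1.140000); f=(-0.295090, -2.192220) → (-1.241478, 0.460412)
0.310000: (-1.241478, 0.460412); f=(-0.580108, -0.936755) → (-1.421311, 0.170018)
(p(0.62), q(0.62)) ≈ (-1.4213, 0.1700)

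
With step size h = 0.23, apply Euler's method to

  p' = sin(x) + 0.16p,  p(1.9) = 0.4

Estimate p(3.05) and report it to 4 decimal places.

1.3198

Euler: p_{n+1} = p_n + h·f(x_n, p_n).
x=1.900000, p=0.400000: f=1.010300 → p ← 0.400000 + 0.23·1.010300 = 0.632369
x=2.130000, p=0.632369: f=0.948857 → p ← 0.632369 + 0.23·0.948857 = 0.850606
x=2.360000, p=0.850606: f=0.840508 → p ← 0.850606 + 0.23·0.840508 = 1.043923
x=2.590000, p=1.043923: f=0.691072 → p ← 1.043923 + 0.23·0.691072 = 1.202869
x=2.820000, p=1.202869: f=0.508537 → p ← 1.202869 + 0.23·0.508537 = 1.319833
p(3.05) ≈ 1.3198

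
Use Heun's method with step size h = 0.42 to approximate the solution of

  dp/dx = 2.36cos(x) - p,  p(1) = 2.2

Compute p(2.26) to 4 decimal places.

Heun: k1 = f(x_n, p_n); k2 = f(x_n + h, p_n + h·k1); p_{n+1} = p_n + (h/2)·(k1 + k2).
x=1.000000, p=2.200000:
  k1 = f(1.000000, 2.200000) = -0.924887
  k2 = f(1.420000, 1.811548) = -1.457016
  p ← 2.200000 + (0.42/2)·(-0.924887 + (-1.457016)) = 1.699801
x=1.420000, p=1.699801:
  k1 = f(1.420000, 1.699801) = -1.345268
  k2 = f(1.840000, 1.134788) = -1.762463
  p ← 1.699801 + (0.42/2)·(-1.345268 + (-1.762463)) = 1.047177
x=1.840000, p=1.047177:
  k1 = f(1.840000, 1.047177) = -1.674852
  k2 = f(2.260000, 0.343739) = -1.844517
  p ← 1.047177 + (0.42/2)·(-1.674852 + (-1.844517)) = 0.308110
p(2.26) ≈ 0.3081

0.3081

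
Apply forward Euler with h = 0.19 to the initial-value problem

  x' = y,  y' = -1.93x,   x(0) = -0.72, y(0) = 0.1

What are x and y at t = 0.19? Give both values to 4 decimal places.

-0.7010, 0.3640

Euler on (x,y): x_{n+1} = x_n + h·x', y_{n+1} = y_n + h·y'.
0.000000: (-0.720000, 0.100000); f=(0.100000, 1.389600) → (-0.701000, 0.364024)
(x(0.19), y(0.19)) ≈ (-0.7010, 0.3640)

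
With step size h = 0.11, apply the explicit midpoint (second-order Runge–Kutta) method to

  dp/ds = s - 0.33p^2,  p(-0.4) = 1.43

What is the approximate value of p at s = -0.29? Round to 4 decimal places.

Midpoint: k1 = f(s_n, p_n); k2 = f(s_n + h/2, p_n + (h/2)·k1); p_{n+1} = p_n + h·k2.
s=-0.400000, p=1.430000:
  k1 = f(-0.400000, 1.430000) = -1.074817
  k2 = f(-0.345000, 1.370885) = -0.965178
  p ← 1.430000 + 0.11·(-0.965178) = 1.323830
p(-0.29) ≈ 1.3238

1.3238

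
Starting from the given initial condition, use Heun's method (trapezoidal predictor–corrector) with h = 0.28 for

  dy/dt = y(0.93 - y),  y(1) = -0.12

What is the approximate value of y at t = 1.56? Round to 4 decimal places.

-0.2195

Heun: k1 = f(t_n, y_n); k2 = f(t_n + h, y_n + h·k1); y_{n+1} = y_n + (h/2)·(k1 + k2).
t=1.000000, y=-0.120000:
  k1 = f(1.000000, -0.120000) = -0.126000
  k2 = f(1.280000, -0.155280) = -0.168522
  y ← -0.120000 + (0.28/2)·(-0.126000 + (-0.168522)) = -0.161233
t=1.280000, y=-0.161233:
  k1 = f(1.280000, -0.161233) = -0.175943
  k2 = f(1.560000, -0.210497) = -0.240071
  y ← -0.161233 + (0.28/2)·(-0.175943 + (-0.240071)) = -0.219475
y(1.56) ≈ -0.2195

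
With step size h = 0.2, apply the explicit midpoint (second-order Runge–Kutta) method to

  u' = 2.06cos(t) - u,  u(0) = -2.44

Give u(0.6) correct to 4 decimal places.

-0.4841

Midpoint: k1 = f(t_n, u_n); k2 = f(t_n + h/2, u_n + (h/2)·k1); u_{n+1} = u_n + h·k2.
t=0.000000, u=-2.440000:
  k1 = f(0.000000, -2.440000) = 4.500000
  k2 = f(0.100000, -1.990000) = 4.039709
  u ← -2.440000 + 0.2·4.039709 = -1.632058
t=0.200000, u=-1.632058:
  k1 = f(0.200000, -1.632058) = 3.650995
  k2 = f(0.300000, -1.266959) = 3.234952
  u ← -1.632058 + 0.2·3.234952 = -0.985068
t=0.400000, u=-0.985068:
  k1 = f(0.400000, -0.985068) = 2.882454
  k2 = f(0.500000, -0.696823) = 2.504643
  u ← -0.985068 + 0.2·2.504643 = -0.484139
u(0.6) ≈ -0.4841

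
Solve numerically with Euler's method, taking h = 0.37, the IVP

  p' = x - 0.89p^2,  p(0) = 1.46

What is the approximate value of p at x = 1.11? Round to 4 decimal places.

Euler: p_{n+1} = p_n + h·f(x_n, p_n).
x=0.000000, p=1.460000: f=-1.897124 → p ← 1.460000 + 0.37·(-1.897124) = 0.758064
x=0.370000, p=0.758064: f=-0.141448 → p ← 0.758064 + 0.37·(-0.141448) = 0.705728
x=0.740000, p=0.705728: f=0.296733 → p ← 0.705728 + 0.37·0.296733 = 0.815520
p(1.11) ≈ 0.8155

0.8155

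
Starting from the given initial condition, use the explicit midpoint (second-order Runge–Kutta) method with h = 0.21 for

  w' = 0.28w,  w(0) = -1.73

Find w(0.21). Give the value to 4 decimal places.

-1.8347

Midpoint: k1 = f(x_n, w_n); k2 = f(x_n + h/2, w_n + (h/2)·k1); w_{n+1} = w_n + h·k2.
x=0.000000, w=-1.730000:
  k1 = f(0.000000, -1.730000) = -0.484400
  k2 = f(0.105000, -1.780862) = -0.498641
  w ← -1.730000 + 0.21·(-0.498641) = -1.834715
w(0.21) ≈ -1.8347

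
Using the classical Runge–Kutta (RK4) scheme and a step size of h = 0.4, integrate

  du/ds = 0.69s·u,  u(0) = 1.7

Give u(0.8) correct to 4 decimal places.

2.1200

RK4: k1 = f(s_n, u_n); k2 = f(s_n + h/2, u_n + (h/2)·k1); k3 = f(s_n + h/2, u_n + (h/2)·k2); k4 = f(s_n + h, u_n + h·k3); u_{n+1} = u_n + (h/6)·(k1 + 2k2 + 2k3 + k4).
s=0.000000, u=1.700000:
  k1 = f(0.000000, 1.700000) = 0.000000
  k2 = f(0.200000, 1.700000) = 0.234600
  k3 = f(0.200000, 1.746920) = 0.241075
  k4 = f(0.400000, 1.796430) = 0.495815
  u ← 1.700000 + (0.4/6)·(k1 + 2k2 + 2k3 + k4) = 1.796478
s=0.400000, u=1.796478:
  k1 = f(0.400000, 1.796478) = 0.495828
  k2 = f(0.600000, 1.895643) = 0.784796
  k3 = f(0.600000, 1.953437) = 0.808723
  k4 = f(0.800000, 2.119967) = 1.170222
  u ← 1.796478 + (0.4/6)·(k1 + 2k2 + 2k3 + k4) = 2.120017
u(0.8) ≈ 2.1200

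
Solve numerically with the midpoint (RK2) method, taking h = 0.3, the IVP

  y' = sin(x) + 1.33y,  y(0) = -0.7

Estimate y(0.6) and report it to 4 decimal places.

-1.3159

Midpoint: k1 = f(x_n, y_n); k2 = f(x_n + h/2, y_n + (h/2)·k1); y_{n+1} = y_n + h·k2.
x=0.000000, y=-0.700000:
  k1 = f(0.000000, -0.700000) = -0.931000
  k2 = f(0.150000, -0.839650) = -0.967296
  y ← -0.700000 + 0.3·(-0.967296) = -0.990189
x=0.300000, y=-0.990189:
  k1 = f(0.300000, -0.990189) = -1.021431
  k2 = f(0.450000, -1.143404) = -1.085761
  y ← -0.990189 + 0.3·(-1.085761) = -1.315917
y(0.6) ≈ -1.3159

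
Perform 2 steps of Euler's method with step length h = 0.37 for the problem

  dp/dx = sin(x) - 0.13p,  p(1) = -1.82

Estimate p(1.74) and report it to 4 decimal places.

-0.9902

Euler: p_{n+1} = p_n + h·f(x_n, p_n).
x=1.000000, p=-1.820000: f=1.078071 → p ← -1.820000 + 0.37·1.078071 = -1.421114
x=1.370000, p=-1.421114: f=1.164653 → p ← -1.421114 + 0.37·1.164653 = -0.990192
p(1.74) ≈ -0.9902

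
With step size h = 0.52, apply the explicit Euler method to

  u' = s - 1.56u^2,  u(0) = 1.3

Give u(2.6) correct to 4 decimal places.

1.1897

Euler: u_{n+1} = u_n + h·f(s_n, u_n).
s=0.000000, u=1.300000: f=-2.636400 → u ← 1.300000 + 0.52·(-2.636400) = -0.070928
s=0.520000, u=-0.070928: f=0.512152 → u ← -0.070928 + 0.52·0.512152 = 0.195391
s=1.040000, u=0.195391: f=0.980443 → u ← 0.195391 + 0.52·0.980443 = 0.705221
s=1.560000, u=0.705221: f=0.784154 → u ← 0.705221 + 0.52·0.784154 = 1.112981
s=2.080000, u=1.112981: f=0.147585 → u ← 1.112981 + 0.52·0.147585 = 1.189726
u(2.6) ≈ 1.1897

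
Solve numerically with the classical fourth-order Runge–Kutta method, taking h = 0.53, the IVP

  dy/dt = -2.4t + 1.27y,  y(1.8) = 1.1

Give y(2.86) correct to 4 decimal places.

-7.6506

RK4: k1 = f(t_n, y_n); k2 = f(t_n + h/2, y_n + (h/2)·k1); k3 = f(t_n + h/2, y_n + (h/2)·k2); k4 = f(t_n + h, y_n + h·k3); y_{n+1} = y_n + (h/6)·(k1 + 2k2 + 2k3 + k4).
t=1.800000, y=1.100000:
  k1 = f(1.800000, 1.100000) = -2.923000
  k2 = f(2.065000, 0.325405) = -4.542736
  k3 = f(2.065000, -0.103825) = -5.087858
  k4 = f(2.330000, -1.596565) = -7.619637
  y ← 1.100000 + (0.53/6)·(k1 + 2k2 + 2k3 + k4) = -1.532671
t=2.330000, y=-1.532671:
  k1 = f(2.330000, -1.532671) = -7.538492
  k2 = f(2.595000, -3.530372) = -10.711572
  k3 = f(2.595000, -4.371238) = -11.779472
  k4 = f(2.860000, -7.775791) = -16.739255
  y ← -1.532671 + (0.53/6)·(k1 + 2k2 + 2k3 + k4) = -7.650623
y(2.86) ≈ -7.6506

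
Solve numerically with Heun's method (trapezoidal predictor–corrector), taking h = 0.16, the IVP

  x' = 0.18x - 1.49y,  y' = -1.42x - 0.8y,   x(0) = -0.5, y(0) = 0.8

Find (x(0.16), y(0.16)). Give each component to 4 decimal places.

-0.7094, 0.8338

Heun on (x,y): k1 = f(t_n, state_n); k2 = f(t_n + h, state_n + h·k1); state_{n+1} = state_n + (h/2)·(k1 + k2).
0.000000: (-0.500000, 0.800000)
  k1 = (-1.282000, 0.070000)
  predictor → (-0.705120, 0.811200)
  k2 = (-1.335610, 0.352310)
  → (-0.709409, 0.833785)
(x(0.16), y(0.16)) ≈ (-0.7094, 0.8338)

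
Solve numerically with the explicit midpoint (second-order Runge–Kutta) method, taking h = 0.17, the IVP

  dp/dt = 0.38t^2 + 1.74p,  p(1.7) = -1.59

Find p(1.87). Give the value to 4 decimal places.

Midpoint: k1 = f(t_n, p_n); k2 = f(t_n + h/2, p_n + (h/2)·k1); p_{n+1} = p_n + h·k2.
t=1.700000, p=-1.590000:
  k1 = f(1.700000, -1.590000) = -1.668400
  k2 = f(1.785000, -1.731814) = -1.802591
  p ← -1.590000 + 0.17·(-1.802591) = -1.896440
p(1.87) ≈ -1.8964

-1.8964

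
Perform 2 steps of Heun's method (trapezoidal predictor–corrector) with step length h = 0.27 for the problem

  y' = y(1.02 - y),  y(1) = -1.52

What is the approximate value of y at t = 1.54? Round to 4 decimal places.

-12.9464

Heun: k1 = f(t_n, y_n); k2 = f(t_n + h, y_n + h·k1); y_{n+1} = y_n + (h/2)·(k1 + k2).
t=1.000000, y=-1.520000:
  k1 = f(1.000000, -1.520000) = -3.860800
  k2 = f(1.270000, -2.562416) = -9.179640
  y ← -1.520000 + (0.27/2)·(-3.860800 + (-9.179640)) = -3.280459
t=1.270000, y=-3.280459:
  k1 = f(1.270000, -3.280459) = -14.107483
  k2 = f(1.540000, -7.089480) = -57.491992
  y ← -3.280459 + (0.27/2)·(-14.107483 + (-57.491992)) = -12.946388
y(1.54) ≈ -12.9464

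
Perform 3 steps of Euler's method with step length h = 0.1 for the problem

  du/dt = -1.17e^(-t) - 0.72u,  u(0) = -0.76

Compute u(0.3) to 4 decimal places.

Euler: u_{n+1} = u_n + h·f(t_n, u_n).
t=0.000000, u=-0.760000: f=-0.622800 → u ← -0.760000 + 0.1·(-0.622800) = -0.822280
t=0.100000, u=-0.822280: f=-0.466618 → u ← -0.822280 + 0.1·(-0.466618) = -0.868942
t=0.200000, u=-0.868942: f=-0.332277 → u ← -0.868942 + 0.1·(-0.332277) = -0.902170
u(0.3) ≈ -0.9022

-0.9022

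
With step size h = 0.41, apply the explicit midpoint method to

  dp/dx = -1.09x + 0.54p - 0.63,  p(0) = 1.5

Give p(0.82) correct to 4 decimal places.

Midpoint: k1 = f(x_n, p_n); k2 = f(x_n + h/2, p_n + (h/2)·k1); p_{n+1} = p_n + h·k2.
x=0.000000, p=1.500000:
  k1 = f(0.000000, 1.500000) = 0.180000
  k2 = f(0.205000, 1.536900) = -0.023524
  p ← 1.500000 + 0.41·(-0.023524) = 1.490355
x=0.410000, p=1.490355:
  k1 = f(0.410000, 1.490355) = -0.272108
  k2 = f(0.615000, 1.434573) = -0.525681
  p ← 1.490355 + 0.41·(-0.525681) = 1.274826
p(0.82) ≈ 1.2748

1.2748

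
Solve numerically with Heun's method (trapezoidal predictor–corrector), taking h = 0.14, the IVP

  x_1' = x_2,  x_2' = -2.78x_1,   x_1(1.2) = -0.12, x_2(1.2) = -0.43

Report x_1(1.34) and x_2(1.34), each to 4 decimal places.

Heun on (x_1,x_2): k1 = f(t_n, state_n); k2 = f(t_n + h, state_n + h·k1); state_{n+1} = state_n + (h/2)·(k1 + k2).
1.200000: (-0.120000, -0.430000)
  k1 = (-0.430000, 0.333600)
  predictor → (-0.180200, -0.383296)
  k2 = (-0.383296, 0.500956)
  → (-0.176931, -0.371581)
(x_1(1.34), x_2(1.34)) ≈ (-0.1769, -0.3716)

-0.1769, -0.3716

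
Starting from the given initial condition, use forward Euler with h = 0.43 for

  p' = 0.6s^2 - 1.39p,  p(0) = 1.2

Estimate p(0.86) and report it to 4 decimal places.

0.2419

Euler: p_{n+1} = p_n + h·f(s_n, p_n).
s=0.000000, p=1.200000: f=-1.668000 → p ← 1.200000 + 0.43·(-1.668000) = 0.482760
s=0.430000, p=0.482760: f=-0.560096 → p ← 0.482760 + 0.43·(-0.560096) = 0.241919
p(0.86) ≈ 0.2419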